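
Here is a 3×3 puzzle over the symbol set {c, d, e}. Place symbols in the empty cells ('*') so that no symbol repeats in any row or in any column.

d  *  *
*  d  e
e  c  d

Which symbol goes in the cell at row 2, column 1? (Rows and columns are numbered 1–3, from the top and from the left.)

Cell (r1,c2): row 1 has {d}; column 2 has {c,d} → e.
Cell (r1,c3): row 1 has {d,e}; column 3 has {d,e} → c.
Cell (r2,c1): row 2 has {d,e}; column 1 has {d,e} → c.

c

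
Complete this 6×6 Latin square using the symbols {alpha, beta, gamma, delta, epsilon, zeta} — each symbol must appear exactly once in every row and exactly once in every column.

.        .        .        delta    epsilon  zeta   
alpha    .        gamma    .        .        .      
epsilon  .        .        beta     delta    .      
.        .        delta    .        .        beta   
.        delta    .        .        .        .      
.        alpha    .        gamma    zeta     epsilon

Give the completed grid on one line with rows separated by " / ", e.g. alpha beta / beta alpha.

row 2 has {alpha,gamma}; column 5 has {delta,epsilon,zeta} — only beta is left for (r2,c5).
row 2 has {alpha,beta,gamma}; column 6 has {beta,epsilon,zeta} — only delta is left for (r2,c6).
row 6 has {alpha,gamma,epsilon,zeta}; column 3 has {gamma,delta} — only beta is left for (r6,c3).
row 1 has {delta,epsilon,zeta}; column 3 has {beta,gamma,delta} — only alpha is left for (r1,c3).
row 3 has {beta,delta,epsilon}; column 3 has {alpha,beta,gamma,delta} — only zeta is left for (r3,c3).
row 5 has {delta}; column 3 has {alpha,beta,gamma,delta,zeta} — only epsilon is left for (r5,c3).
row 6 has {alpha,beta,gamma,epsilon,zeta}; column 1 has {alpha,epsilon} — only delta is left for (r6,c1).
row 3 has {beta,delta,epsilon,zeta}; column 2 has {alpha,delta} — only gamma is left for (r3,c2).
row 3 has {beta,gamma,delta,epsilon,zeta}; column 6 has {beta,delta,epsilon,zeta} — only alpha is left for (r3,c6).
row 5 has {delta,epsilon}; column 6 has {alpha,beta,delta,epsilon,zeta} — only gamma is left for (r5,c6).
row 1 has {alpha,delta,epsilon,zeta}; column 2 has {alpha,gamma,delta} — only beta is left for (r1,c2).
row 5 has {gamma,delta,epsilon}; column 5 has {beta,delta,epsilon,zeta} — only alpha is left for (r5,c5).
row 1 has {alpha,beta,delta,epsilon,zeta}; column 1 has {alpha,delta,epsilon} — only gamma is left for (r1,c1).
row 4 has {beta,delta}; column 1 has {alpha,gamma,delta,epsilon} — only zeta is left for (r4,c1).
row 4 has {beta,delta,zeta}; column 2 has {alpha,beta,gamma,delta} — only epsilon is left for (r4,c2).
row 4 has {beta,delta,epsilon,zeta}; column 4 has {beta,gamma,delta} — only alpha is left for (r4,c4).
row 4 has {alpha,beta,delta,epsilon,zeta}; column 5 has {alpha,beta,delta,epsilon,zeta} — only gamma is left for (r4,c5).
row 5 has {alpha,gamma,delta,epsilon}; column 1 has {alpha,gamma,delta,epsilon,zeta} — only beta is left for (r5,c1).
row 5 has {alpha,beta,gamma,delta,epsilon}; column 4 has {alpha,beta,gamma,delta} — only zeta is left for (r5,c4).
row 2 has {alpha,beta,gamma,delta}; column 2 has {alpha,beta,gamma,delta,epsilon} — only zeta is left for (r2,c2).
row 2 has {alpha,beta,gamma,delta,zeta}; column 4 has {alpha,beta,gamma,delta,zeta} — only epsilon is left for (r2,c4).

gamma beta alpha delta epsilon zeta / alpha zeta gamma epsilon beta delta / epsilon gamma zeta beta delta alpha / zeta epsilon delta alpha gamma beta / beta delta epsilon zeta alpha gamma / delta alpha beta gamma zeta epsilon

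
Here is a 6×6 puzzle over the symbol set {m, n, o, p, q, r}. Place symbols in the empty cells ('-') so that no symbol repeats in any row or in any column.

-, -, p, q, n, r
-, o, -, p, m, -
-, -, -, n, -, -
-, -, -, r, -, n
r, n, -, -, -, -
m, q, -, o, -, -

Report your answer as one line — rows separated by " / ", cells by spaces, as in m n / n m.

(r1,c1) = o
(r1,c2) = m
(r2,c6) = q
(r4,c2) = p
(r5,c4) = m
(r6,c6) = p
(r2,c1) = n
(r2,c3) = r
(r3,c2) = r
(r4,c1) = q
(r4,c5) = o
(r5,c6) = o
(r6,c3) = n
(r6,c5) = r
(r3,c1) = p
(r3,c5) = q
(r3,c6) = m
(r4,c3) = m
(r5,c3) = q
(r5,c5) = p
(r3,c3) = o

o m p q n r / n o r p m q / p r o n q m / q p m r o n / r n q m p o / m q n o r p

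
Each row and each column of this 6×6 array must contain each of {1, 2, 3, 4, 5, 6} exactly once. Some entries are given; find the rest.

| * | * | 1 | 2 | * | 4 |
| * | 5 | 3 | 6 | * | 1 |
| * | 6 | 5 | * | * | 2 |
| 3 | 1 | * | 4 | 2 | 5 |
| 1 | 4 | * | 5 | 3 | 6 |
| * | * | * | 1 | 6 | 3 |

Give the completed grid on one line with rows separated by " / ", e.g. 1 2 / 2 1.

6 3 1 2 5 4 / 2 5 3 6 4 1 / 4 6 5 3 1 2 / 3 1 6 4 2 5 / 1 4 2 5 3 6 / 5 2 4 1 6 3

(r1,c2) = 3
(r1,c5) = 5
(r2,c5) = 4
(r3,c1) = 4
(r3,c4) = 3
(r3,c5) = 1
(r4,c3) = 6
(r5,c3) = 2
(r6,c2) = 2
(r6,c3) = 4
(r1,c1) = 6
(r2,c1) = 2
(r6,c1) = 5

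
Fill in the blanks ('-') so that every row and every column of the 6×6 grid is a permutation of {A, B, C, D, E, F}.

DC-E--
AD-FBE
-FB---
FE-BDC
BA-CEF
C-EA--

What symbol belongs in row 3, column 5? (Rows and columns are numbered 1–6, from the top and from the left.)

C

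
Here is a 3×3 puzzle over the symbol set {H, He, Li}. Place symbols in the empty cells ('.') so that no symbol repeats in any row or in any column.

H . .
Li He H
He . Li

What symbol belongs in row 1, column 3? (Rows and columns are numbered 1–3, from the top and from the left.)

(r1,c2) = Li
(r1,c3) = He

He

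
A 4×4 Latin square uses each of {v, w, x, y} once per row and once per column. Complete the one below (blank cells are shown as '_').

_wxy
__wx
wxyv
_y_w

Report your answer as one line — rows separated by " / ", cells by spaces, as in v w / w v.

(r1,c1): row 1 has {w,x,y}; column 1 has {w}, so it must be v.
(r2,c1): row 2 has {w,x}; column 1 has {v,w}, so it must be y.
(r2,c2): row 2 has {w,x,y}; column 2 has {w,x,y}, so it must be v.
(r4,c1): row 4 has {w,y}; column 1 has {v,w,y}, so it must be x.
(r4,c3): row 4 has {w,x,y}; column 3 has {w,x,y}, so it must be v.

v w x y / y v w x / w x y v / x y v w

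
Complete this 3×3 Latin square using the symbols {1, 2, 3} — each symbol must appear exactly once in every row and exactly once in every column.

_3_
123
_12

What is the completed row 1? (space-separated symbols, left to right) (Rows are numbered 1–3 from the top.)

(r1,c1) = 2
(r1,c3) = 1

2 3 1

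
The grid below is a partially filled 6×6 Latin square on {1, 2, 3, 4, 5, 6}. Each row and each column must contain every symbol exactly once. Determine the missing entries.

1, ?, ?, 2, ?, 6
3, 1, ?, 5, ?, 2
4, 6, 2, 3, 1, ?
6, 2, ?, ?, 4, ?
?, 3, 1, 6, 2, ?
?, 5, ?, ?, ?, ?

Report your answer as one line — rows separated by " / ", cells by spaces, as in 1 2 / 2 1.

1 4 3 2 5 6 / 3 1 4 5 6 2 / 4 6 2 3 1 5 / 6 2 5 1 4 3 / 5 3 1 6 2 4 / 2 5 6 4 3 1

Cell (r1,c2): row 1 has {1,2,6}; column 2 has {1,2,3,5,6} → 4.
Cell (r2,c5): row 2 has {1,2,3,5}; column 5 has {1,2,4} → 6.
Cell (r3,c6): row 3 has {1,2,3,4,6}; column 6 has {2,6} → 5.
Cell (r4,c4): row 4 has {2,4,6}; column 4 has {2,3,5,6} → 1.
Cell (r4,c6): row 4 has {1,2,4,6}; column 6 has {2,5,6} → 3.
Cell (r5,c1): row 5 has {1,2,3,6}; column 1 has {1,3,4,6} → 5.
Cell (r5,c6): row 5 has {1,2,3,5,6}; column 6 has {2,3,5,6} → 4.
Cell (r6,c1): row 6 has {5}; column 1 has {1,3,4,5,6} → 2.
Cell (r6,c4): row 6 has {2,5}; column 4 has {1,2,3,5,6} → 4.
Cell (r6,c5): row 6 has {2,4,5}; column 5 has {1,2,4,6} → 3.
Cell (r6,c6): row 6 has {2,3,4,5}; column 6 has {2,3,4,5,6} → 1.
Cell (r1,c5): row 1 has {1,2,4,6}; column 5 has {1,2,3,4,6} → 5.
Cell (r2,c3): row 2 has {1,2,3,5,6}; column 3 has {1,2} → 4.
Cell (r4,c3): row 4 has {1,2,3,4,6}; column 3 has {1,2,4} → 5.
Cell (r6,c3): row 6 has {1,2,3,4,5}; column 3 has {1,2,4,5} → 6.
Cell (r1,c3): row 1 has {1,2,4,5,6}; column 3 has {1,2,4,5,6} → 3.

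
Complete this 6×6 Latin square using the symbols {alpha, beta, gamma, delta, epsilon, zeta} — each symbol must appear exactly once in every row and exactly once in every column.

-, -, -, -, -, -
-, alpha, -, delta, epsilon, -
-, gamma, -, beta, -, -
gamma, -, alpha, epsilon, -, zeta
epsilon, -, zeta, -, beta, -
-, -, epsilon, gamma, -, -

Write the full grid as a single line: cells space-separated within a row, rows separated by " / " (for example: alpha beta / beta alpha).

delta epsilon beta zeta gamma alpha / zeta alpha gamma delta epsilon beta / alpha gamma delta beta zeta epsilon / gamma beta alpha epsilon delta zeta / epsilon delta zeta alpha beta gamma / beta zeta epsilon gamma alpha delta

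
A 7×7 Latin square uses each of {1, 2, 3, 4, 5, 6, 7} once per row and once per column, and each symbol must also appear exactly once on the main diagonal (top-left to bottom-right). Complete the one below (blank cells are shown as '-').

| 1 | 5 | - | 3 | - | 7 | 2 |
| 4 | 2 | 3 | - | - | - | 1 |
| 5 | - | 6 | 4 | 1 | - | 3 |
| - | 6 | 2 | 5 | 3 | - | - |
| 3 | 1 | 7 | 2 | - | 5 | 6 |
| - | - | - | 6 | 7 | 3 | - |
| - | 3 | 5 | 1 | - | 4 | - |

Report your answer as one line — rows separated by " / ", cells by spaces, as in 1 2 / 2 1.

1 5 4 3 6 7 2 / 4 2 3 7 5 6 1 / 5 7 6 4 1 2 3 / 7 6 2 5 3 1 4 / 3 1 7 2 4 5 6 / 2 4 1 6 7 3 5 / 6 3 5 1 2 4 7

(r1,c3): row 1 has {1,2,3,5,7}; column 3 has {2,3,5,6,7}, so it must be 4.
(r1,c5): row 1 has {1,2,3,4,5,7}; column 5 has {1,3,7}, so it must be 6.
(r2,c4): row 2 has {1,2,3,4}; column 4 has {1,2,3,4,5,6}, so it must be 7.
(r2,c5): row 2 has {1,2,3,4,7}; column 5 has {1,3,6,7}, so it must be 5.
(r2,c6): row 2 has {1,2,3,4,5,7}; column 6 has {3,4,5,7}, so it must be 6.
(r3,c2): row 3 has {1,3,4,5,6}; column 2 has {1,2,3,5,6}, so it must be 7.
(r3,c6): row 3 has {1,3,4,5,6,7}; column 6 has {3,4,5,6,7}, so it must be 2.
(r4,c1): row 4 has {2,3,5,6}; column 1 has {1,3,4,5}, so it must be 7.
(r4,c6): row 4 has {2,3,5,6,7}; column 6 has {2,3,4,5,6,7}, so it must be 1.
(r4,c7): row 4 has {1,2,3,5,6,7}; column 7 has {1,2,3,6}, so it must be 4.
(r5,c5): row 5 has {1,2,3,5,6,7}; column 5 has {1,3,5,6,7}; the diagonal has {1,2,3,5,6}, so it must be 4.
(r6,c1): row 6 has {3,6,7}; column 1 has {1,3,4,5,7}, so it must be 2.
(r6,c2): row 6 has {2,3,6,7}; column 2 has {1,2,3,5,6,7}, so it must be 4.
(r6,c3): row 6 has {2,3,4,6,7}; column 3 has {2,3,4,5,6,7}, so it must be 1.
(r6,c7): row 6 has {1,2,3,4,6,7}; column 7 has {1,2,3,4,6}, so it must be 5.
(r7,c1): row 7 has {1,3,4,5}; column 1 has {1,2,3,4,5,7}, so it must be 6.
(r7,c5): row 7 has {1,3,4,5,6}; column 5 has {1,3,4,5,6,7}, so it must be 2.
(r7,c7): row 7 has {1,2,3,4,5,6}; column 7 has {1,2,3,4,5,6}; the diagonal has {1,2,3,4,5,6}, so it must be 7.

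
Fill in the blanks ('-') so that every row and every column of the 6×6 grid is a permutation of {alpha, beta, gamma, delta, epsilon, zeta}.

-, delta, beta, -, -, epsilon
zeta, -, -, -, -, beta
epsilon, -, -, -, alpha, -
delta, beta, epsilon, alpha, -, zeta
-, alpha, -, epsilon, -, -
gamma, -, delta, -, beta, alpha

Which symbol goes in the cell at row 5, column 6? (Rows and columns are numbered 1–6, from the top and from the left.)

gamma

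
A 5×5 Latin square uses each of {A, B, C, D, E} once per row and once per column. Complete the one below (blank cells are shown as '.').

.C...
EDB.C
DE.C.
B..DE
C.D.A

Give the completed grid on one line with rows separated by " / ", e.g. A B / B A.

A C E B D / E D B A C / D E A C B / B A C D E / C B D E A

At row 1, column 1: row 1 has {C}; column 1 has {B,C,D,E}; that leaves A.
At row 1, column 3: row 1 has {A,C}; column 3 has {B,D}; that leaves E.
At row 1, column 4: row 1 has {A,C,E}; column 4 has {C,D}; that leaves B.
At row 1, column 5: row 1 has {A,B,C,E}; column 5 has {A,C,E}; that leaves D.
At row 2, column 4: row 2 has {B,C,D,E}; column 4 has {B,C,D}; that leaves A.
At row 3, column 3: row 3 has {C,D,E}; column 3 has {B,D,E}; that leaves A.
At row 3, column 5: row 3 has {A,C,D,E}; column 5 has {A,C,D,E}; that leaves B.
At row 4, column 2: row 4 has {B,D,E}; column 2 has {C,D,E}; that leaves A.
At row 4, column 3: row 4 has {A,B,D,E}; column 3 has {A,B,D,E}; that leaves C.
At row 5, column 2: row 5 has {A,C,D}; column 2 has {A,C,D,E}; that leaves B.
At row 5, column 4: row 5 has {A,B,C,D}; column 4 has {A,B,C,D}; that leaves E.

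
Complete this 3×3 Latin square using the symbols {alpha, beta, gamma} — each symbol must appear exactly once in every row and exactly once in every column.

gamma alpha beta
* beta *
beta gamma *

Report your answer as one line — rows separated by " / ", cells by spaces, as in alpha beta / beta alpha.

(r2,c1) = alpha
(r2,c3) = gamma
(r3,c3) = alpha

gamma alpha beta / alpha beta gamma / beta gamma alpha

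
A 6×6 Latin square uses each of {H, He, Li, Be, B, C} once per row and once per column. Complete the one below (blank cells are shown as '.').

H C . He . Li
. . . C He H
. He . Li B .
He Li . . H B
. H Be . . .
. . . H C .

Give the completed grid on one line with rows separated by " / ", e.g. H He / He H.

H C B He Be Li / B Be Li C He H / Be He H Li B C / He Li C Be H B / C H Be B Li He / Li B He H C Be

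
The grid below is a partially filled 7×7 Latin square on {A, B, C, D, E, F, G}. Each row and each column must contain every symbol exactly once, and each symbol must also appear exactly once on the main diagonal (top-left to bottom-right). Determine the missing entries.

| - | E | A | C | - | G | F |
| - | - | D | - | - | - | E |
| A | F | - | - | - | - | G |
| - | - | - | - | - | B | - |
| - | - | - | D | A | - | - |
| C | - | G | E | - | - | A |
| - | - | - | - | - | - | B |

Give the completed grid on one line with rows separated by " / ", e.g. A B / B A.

Cell (r1,c1): row 1 has {A,C,E,F,G}; column 1 has {A,C}; the diagonal has {A,B} → D.
Cell (r1,c5): row 1 has {A,C,D,E,F,G}; column 5 has {A} → B.
Cell (r3,c4): row 3 has {A,F,G}; column 4 has {C,D,E} → B.
Cell (r5,c7): row 5 has {A,D}; column 7 has {A,B,E,F,G} → C.
Cell (r6,c6): row 6 has {A,C,E,G}; column 6 has {B,G}; the diagonal has {A,B,D} → F.
Cell (r4,c4): row 4 has {B}; column 4 has {B,C,D,E}; the diagonal has {A,B,D,F} → G.
Cell (r4,c7): row 4 has {B,G}; column 7 has {A,B,C,E,F,G} → D.
Cell (r5,c6): row 5 has {A,C,D}; column 6 has {B,F,G} → E.
Cell (r6,c5): row 6 has {A,C,E,F,G}; column 5 has {A,B} → D.
Cell (r2,c2): row 2 has {D,E}; column 2 has {E,F}; the diagonal has {A,B,D,F,G} → C.
Cell (r2,c6): row 2 has {C,D,E}; column 6 has {B,E,F,G} → A.
Cell (r3,c3): row 3 has {A,B,F,G}; column 3 has {A,D,G}; the diagonal has {A,B,C,D,F,G} → E.
Cell (r3,c5): row 3 has {A,B,E,F,G}; column 5 has {A,B,D} → C.
Cell (r3,c6): row 3 has {A,B,C,E,F,G}; column 6 has {A,B,E,F,G} → D.
Cell (r4,c2): row 4 has {B,D,G}; column 2 has {C,E,F} → A.
Cell (r6,c2): row 6 has {A,C,D,E,F,G}; column 2 has {A,C,E,F} → B.
Cell (r7,c6): row 7 has {B}; column 6 has {A,B,D,E,F,G} → C.
Cell (r2,c4): row 2 has {A,C,D,E}; column 4 has {B,C,D,E,G} → F.
Cell (r2,c5): row 2 has {A,C,D,E,F}; column 5 has {A,B,C,D} → G.
Cell (r5,c2): row 5 has {A,C,D,E}; column 2 has {A,B,C,E,F} → G.
Cell (r7,c2): row 7 has {B,C}; column 2 has {A,B,C,E,F,G} → D.
Cell (r7,c3): row 7 has {B,C,D}; column 3 has {A,D,E,G} → F.
Cell (r7,c4): row 7 has {B,C,D,F}; column 4 has {B,C,D,E,F,G} → A.
Cell (r7,c5): row 7 has {A,B,C,D,F}; column 5 has {A,B,C,D,G} → E.
Cell (r2,c1): row 2 has {A,C,D,E,F,G}; column 1 has {A,C,D} → B.
Cell (r4,c3): row 4 has {A,B,D,G}; column 3 has {A,D,E,F,G} → C.
Cell (r4,c5): row 4 has {A,B,C,D,G}; column 5 has {A,B,C,D,E,G} → F.
Cell (r5,c1): row 5 has {A,C,D,E,G}; column 1 has {A,B,C,D} → F.
Cell (r5,c3): row 5 has {A,C,D,E,F,G}; column 3 has {A,C,D,E,F,G} → B.
Cell (r7,c1): row 7 has {A,B,C,D,E,F}; column 1 has {A,B,C,D,F} → G.
Cell (r4,c1): row 4 has {A,B,C,D,F,G}; column 1 has {A,B,C,D,F,G} → E.

D E A C B G F / B C D F G A E / A F E B C D G / E A C G F B D / F G B D A E C / C B G E D F A / G D F A E C B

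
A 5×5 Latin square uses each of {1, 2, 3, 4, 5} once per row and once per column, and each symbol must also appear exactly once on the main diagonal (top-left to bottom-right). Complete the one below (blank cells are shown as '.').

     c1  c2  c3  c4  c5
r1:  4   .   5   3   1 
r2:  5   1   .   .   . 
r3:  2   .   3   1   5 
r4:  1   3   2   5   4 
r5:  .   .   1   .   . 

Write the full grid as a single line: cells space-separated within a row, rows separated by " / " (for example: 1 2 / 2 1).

4 2 5 3 1 / 5 1 4 2 3 / 2 4 3 1 5 / 1 3 2 5 4 / 3 5 1 4 2

At row 1, column 2: row 1 has {1,3,4,5}; column 2 has {1,3}; that leaves 2.
At row 2, column 3: row 2 has {1,5}; column 3 has {1,2,3,5}; that leaves 4.
At row 2, column 4: row 2 has {1,4,5}; column 4 has {1,3,5}; that leaves 2.
At row 2, column 5: row 2 has {1,2,4,5}; column 5 has {1,4,5}; that leaves 3.
At row 3, column 2: row 3 has {1,2,3,5}; column 2 has {1,2,3}; that leaves 4.
At row 5, column 1: row 5 has {1}; column 1 has {1,2,4,5}; that leaves 3.
At row 5, column 2: row 5 has {1,3}; column 2 has {1,2,3,4}; that leaves 5.
At row 5, column 4: row 5 has {1,3,5}; column 4 has {1,2,3,5}; that leaves 4.
At row 5, column 5: row 5 has {1,3,4,5}; column 5 has {1,3,4,5}; the diagonal has {1,3,4,5}; that leaves 2.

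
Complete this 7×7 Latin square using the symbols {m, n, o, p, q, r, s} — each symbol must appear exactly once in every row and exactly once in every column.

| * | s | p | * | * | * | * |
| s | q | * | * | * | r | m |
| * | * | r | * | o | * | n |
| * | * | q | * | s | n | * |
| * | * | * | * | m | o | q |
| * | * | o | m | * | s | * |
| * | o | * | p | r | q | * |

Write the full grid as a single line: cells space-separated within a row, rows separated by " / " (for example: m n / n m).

o s p q n m r / s q n o p r m / q m r s o p n / m p q r s n o / p r s n m o q / r n o m q s p / n o m p r q s

(r1,c6) = m
(r2,c3) = n
(r2,c4) = o
(r2,c5) = p
(r3,c6) = p
(r4,c4) = r
(r5,c3) = s
(r5,c4) = n
(r7,c3) = m
(r7,c7) = s
(r1,c4) = q
(r1,c5) = n
(r3,c2) = m
(r3,c4) = s
(r4,c2) = p
(r4,c7) = o
(r5,c2) = r
(r6,c2) = n
(r6,c5) = q
(r7,c1) = n
(r1,c7) = r
(r3,c1) = q
(r4,c1) = m
(r5,c1) = p
(r6,c1) = r
(r6,c7) = p
(r1,c1) = o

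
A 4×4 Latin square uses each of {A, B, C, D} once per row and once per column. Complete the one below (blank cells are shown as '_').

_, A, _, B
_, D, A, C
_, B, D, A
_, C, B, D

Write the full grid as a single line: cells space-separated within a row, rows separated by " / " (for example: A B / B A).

(r1,c3): row 1 has {A,B}; column 3 has {A,B,D}, so it must be C.
(r2,c1): row 2 has {A,C,D}; column 1 is empty so far, so it must be B.
(r3,c1): row 3 has {A,B,D}; column 1 has {B}, so it must be C.
(r4,c1): row 4 has {B,C,D}; column 1 has {B,C}, so it must be A.
(r1,c1): row 1 has {A,B,C}; column 1 has {A,B,C}, so it must be D.

D A C B / B D A C / C B D A / A C B D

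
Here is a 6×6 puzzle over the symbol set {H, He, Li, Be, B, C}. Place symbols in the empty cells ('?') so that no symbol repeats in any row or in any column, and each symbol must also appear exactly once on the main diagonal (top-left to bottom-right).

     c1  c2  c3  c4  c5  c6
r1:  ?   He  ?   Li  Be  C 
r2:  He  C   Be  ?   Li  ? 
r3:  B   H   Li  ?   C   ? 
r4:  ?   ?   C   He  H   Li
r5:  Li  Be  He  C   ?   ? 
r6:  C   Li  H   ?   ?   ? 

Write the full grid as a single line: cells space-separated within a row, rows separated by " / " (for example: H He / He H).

(r1,c1) = H
(r1,c3) = B
(r3,c4) = Be
(r3,c6) = He
(r4,c1) = Be
(r4,c2) = B
(r5,c5) = B
(r5,c6) = H
(r6,c4) = B
(r6,c5) = He
(r6,c6) = Be
(r2,c4) = H
(r2,c6) = B

H He B Li Be C / He C Be H Li B / B H Li Be C He / Be B C He H Li / Li Be He C B H / C Li H B He Be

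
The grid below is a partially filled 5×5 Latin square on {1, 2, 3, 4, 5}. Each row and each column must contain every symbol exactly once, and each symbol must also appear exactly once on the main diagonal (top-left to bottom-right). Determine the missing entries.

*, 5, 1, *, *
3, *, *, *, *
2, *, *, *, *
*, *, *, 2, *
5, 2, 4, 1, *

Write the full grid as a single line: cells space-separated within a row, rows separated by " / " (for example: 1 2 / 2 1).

4 5 1 3 2 / 3 1 2 5 4 / 2 3 5 4 1 / 1 4 3 2 5 / 5 2 4 1 3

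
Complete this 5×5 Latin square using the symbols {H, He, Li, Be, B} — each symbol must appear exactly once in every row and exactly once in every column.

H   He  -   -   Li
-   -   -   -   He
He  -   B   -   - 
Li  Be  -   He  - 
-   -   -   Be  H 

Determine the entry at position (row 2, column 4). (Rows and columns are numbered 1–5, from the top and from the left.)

H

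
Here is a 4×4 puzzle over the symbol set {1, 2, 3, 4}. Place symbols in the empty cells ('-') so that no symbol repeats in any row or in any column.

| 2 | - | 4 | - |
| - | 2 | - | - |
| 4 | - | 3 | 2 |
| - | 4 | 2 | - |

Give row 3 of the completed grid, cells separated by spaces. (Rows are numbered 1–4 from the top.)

4 1 3 2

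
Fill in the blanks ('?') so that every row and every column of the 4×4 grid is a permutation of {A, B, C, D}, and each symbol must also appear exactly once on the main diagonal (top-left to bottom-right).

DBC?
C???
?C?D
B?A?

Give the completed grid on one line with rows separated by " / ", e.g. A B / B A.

D B C A / C A D B / A C B D / B D A C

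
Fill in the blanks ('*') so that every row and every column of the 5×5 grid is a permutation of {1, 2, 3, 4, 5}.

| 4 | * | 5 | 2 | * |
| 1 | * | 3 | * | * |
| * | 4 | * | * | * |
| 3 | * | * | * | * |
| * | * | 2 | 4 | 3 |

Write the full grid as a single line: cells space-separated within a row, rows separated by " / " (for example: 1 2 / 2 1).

4 3 5 2 1 / 1 2 3 5 4 / 2 4 1 3 5 / 3 5 4 1 2 / 5 1 2 4 3

(r1,c5) = 1
(r2,c4) = 5
(r3,c3) = 1
(r3,c4) = 3
(r4,c3) = 4
(r4,c4) = 1
(r5,c1) = 5
(r5,c2) = 1
(r1,c2) = 3
(r2,c2) = 2
(r2,c5) = 4
(r3,c1) = 2
(r3,c5) = 5
(r4,c2) = 5
(r4,c5) = 2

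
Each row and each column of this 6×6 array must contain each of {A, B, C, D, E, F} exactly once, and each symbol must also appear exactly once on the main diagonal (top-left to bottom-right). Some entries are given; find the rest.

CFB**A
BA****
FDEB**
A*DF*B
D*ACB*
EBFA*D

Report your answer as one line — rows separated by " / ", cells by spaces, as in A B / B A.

C F B E D A / B A C D F E / F D E B A C / A C D F E B / D E A C B F / E B F A C D

(r2,c3): row 2 has {A,B}; column 3 has {A,B,D,E,F}, so it must be C.
(r3,c6): row 3 has {B,D,E,F}; column 6 has {A,B,D}, so it must be C.
(r5,c2): row 5 has {A,B,C,D}; column 2 has {A,B,D,F}, so it must be E.
(r5,c6): row 5 has {A,B,C,D,E}; column 6 has {A,B,C,D}, so it must be F.
(r6,c5): row 6 has {A,B,D,E,F}; column 5 has {B}, so it must be C.
(r2,c6): row 2 has {A,B,C}; column 6 has {A,B,C,D,F}, so it must be E.
(r3,c5): row 3 has {B,C,D,E,F}; column 5 has {B,C}, so it must be A.
(r4,c2): row 4 has {A,B,D,F}; column 2 has {A,B,D,E,F}, so it must be C.
(r4,c5): row 4 has {A,B,C,D,F}; column 5 has {A,B,C}, so it must be E.
(r1,c5): row 1 has {A,B,C,F}; column 5 has {A,B,C,E}, so it must be D.
(r2,c4): row 2 has {A,B,C,E}; column 4 has {A,B,C,F}, so it must be D.
(r2,c5): row 2 has {A,B,C,D,E}; column 5 has {A,B,C,D,E}, so it must be F.
(r1,c4): row 1 has {A,B,C,D,F}; column 4 has {A,B,C,D,F}, so it must be E.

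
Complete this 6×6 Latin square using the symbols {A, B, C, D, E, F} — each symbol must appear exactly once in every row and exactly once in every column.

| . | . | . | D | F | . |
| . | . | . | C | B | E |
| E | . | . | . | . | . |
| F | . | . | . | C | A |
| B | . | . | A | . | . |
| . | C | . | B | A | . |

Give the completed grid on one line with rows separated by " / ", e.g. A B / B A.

At row 3, column 4: row 3 has {E}; column 4 has {A,B,C,D}; that leaves F.
At row 3, column 5: row 3 has {E,F}; column 5 has {A,B,C,F}; that leaves D.
At row 4, column 4: row 4 has {A,C,F}; column 4 has {A,B,C,D,F}; that leaves E.
At row 5, column 5: row 5 has {A,B}; column 5 has {A,B,C,D,F}; that leaves E.
At row 6, column 1: row 6 has {A,B,C}; column 1 has {B,E,F}; that leaves D.
At row 6, column 6: row 6 has {A,B,C,D}; column 6 has {A,E}; that leaves F.
At row 2, column 1: row 2 has {B,C,E}; column 1 has {B,D,E,F}; that leaves A.
At row 6, column 3: row 6 has {A,B,C,D,F}; column 3 is empty so far; that leaves E.
At row 1, column 1: row 1 has {D,F}; column 1 has {A,B,D,E,F}; that leaves C.
At row 1, column 6: row 1 has {C,D,F}; column 6 has {A,E,F}; that leaves B.
At row 3, column 6: row 3 has {D,E,F}; column 6 has {A,B,E,F}; that leaves C.
At row 5, column 6: row 5 has {A,B,E}; column 6 has {A,B,C,E,F}; that leaves D.
At row 1, column 3: row 1 has {B,C,D,F}; column 3 has {E}; that leaves A.
At row 3, column 3: row 3 has {C,D,E,F}; column 3 has {A,E}; that leaves B.
At row 4, column 3: row 4 has {A,C,E,F}; column 3 has {A,B,E}; that leaves D.
At row 5, column 2: row 5 has {A,B,D,E}; column 2 has {C}; that leaves F.
At row 5, column 3: row 5 has {A,B,D,E,F}; column 3 has {A,B,D,E}; that leaves C.
At row 1, column 2: row 1 has {A,B,C,D,F}; column 2 has {C,F}; that leaves E.
At row 2, column 2: row 2 has {A,B,C,E}; column 2 has {C,E,F}; that leaves D.
At row 2, column 3: row 2 has {A,B,C,D,E}; column 3 has {A,B,C,D,E}; that leaves F.
At row 3, column 2: row 3 has {B,C,D,E,F}; column 2 has {C,D,E,F}; that leaves A.
At row 4, column 2: row 4 has {A,C,D,E,F}; column 2 has {A,C,D,E,F}; that leaves B.

C E A D F B / A D F C B E / E A B F D C / F B D E C A / B F C A E D / D C E B A F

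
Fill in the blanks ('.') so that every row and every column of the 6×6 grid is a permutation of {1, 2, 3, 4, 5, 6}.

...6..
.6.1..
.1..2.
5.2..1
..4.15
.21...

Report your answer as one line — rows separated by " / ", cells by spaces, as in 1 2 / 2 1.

(r5,c2) = 3
(r5,c4) = 2
(r4,c2) = 4
(r4,c4) = 3
(r4,c5) = 6
(r5,c1) = 6
(r1,c2) = 5
(r1,c3) = 3
(r1,c5) = 4
(r1,c6) = 2
(r2,c3) = 5
(r2,c5) = 3
(r2,c6) = 4
(r3,c3) = 6
(r3,c6) = 3
(r6,c5) = 5
(r6,c6) = 6
(r1,c1) = 1
(r2,c1) = 2
(r3,c1) = 4
(r3,c4) = 5
(r6,c1) = 3
(r6,c4) = 4

1 5 3 6 4 2 / 2 6 5 1 3 4 / 4 1 6 5 2 3 / 5 4 2 3 6 1 / 6 3 4 2 1 5 / 3 2 1 4 5 6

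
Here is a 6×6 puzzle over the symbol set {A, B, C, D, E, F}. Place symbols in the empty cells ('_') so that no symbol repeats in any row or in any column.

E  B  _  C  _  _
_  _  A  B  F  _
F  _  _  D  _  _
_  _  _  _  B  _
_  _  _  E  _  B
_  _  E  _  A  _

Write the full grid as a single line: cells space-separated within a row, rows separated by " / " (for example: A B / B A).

E B F C D A / C D A B F E / F A B D E C / D E C A B F / A F D E C B / B C E F A D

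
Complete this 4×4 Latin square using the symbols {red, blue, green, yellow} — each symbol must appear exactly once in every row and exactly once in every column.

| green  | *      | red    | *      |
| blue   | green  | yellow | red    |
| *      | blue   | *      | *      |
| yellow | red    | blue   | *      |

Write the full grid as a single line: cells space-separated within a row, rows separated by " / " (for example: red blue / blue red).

green yellow red blue / blue green yellow red / red blue green yellow / yellow red blue green

Cell (r1,c2): row 1 has {red,green}; column 2 has {red,blue,green} → yellow.
Cell (r1,c4): row 1 has {red,green,yellow}; column 4 has {red} → blue.
Cell (r3,c1): row 3 has {blue}; column 1 has {blue,green,yellow} → red.
Cell (r3,c3): row 3 has {red,blue}; column 3 has {red,blue,yellow} → green.
Cell (r3,c4): row 3 has {red,blue,green}; column 4 has {red,blue} → yellow.
Cell (r4,c4): row 4 has {red,blue,yellow}; column 4 has {red,blue,yellow} → green.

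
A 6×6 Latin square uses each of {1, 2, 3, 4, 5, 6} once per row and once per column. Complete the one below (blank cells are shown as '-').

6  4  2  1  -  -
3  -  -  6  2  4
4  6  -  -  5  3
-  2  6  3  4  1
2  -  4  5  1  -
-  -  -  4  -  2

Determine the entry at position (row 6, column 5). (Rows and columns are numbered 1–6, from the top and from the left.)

6

(r1,c5): row 1 has {1,2,4,6}; column 5 has {1,2,4,5}, so it must be 3.
(r1,c6): row 1 has {1,2,3,4,6}; column 6 has {1,2,3,4}, so it must be 5.
(r3,c3): row 3 has {3,4,5,6}; column 3 has {2,4,6}, so it must be 1.
(r3,c4): row 3 has {1,3,4,5,6}; column 4 has {1,3,4,5,6}, so it must be 2.
(r4,c1): row 4 has {1,2,3,4,6}; column 1 has {2,3,4,6}, so it must be 5.
(r5,c2): row 5 has {1,2,4,5}; column 2 has {2,4,6}, so it must be 3.
(r5,c6): row 5 has {1,2,3,4,5}; column 6 has {1,2,3,4,5}, so it must be 6.
(r6,c1): row 6 has {2,4}; column 1 has {2,3,4,5,6}, so it must be 1.
(r6,c2): row 6 has {1,2,4}; column 2 has {2,3,4,6}, so it must be 5.
(r6,c3): row 6 has {1,2,4,5}; column 3 has {1,2,4,6}, so it must be 3.
(r6,c5): row 6 has {1,2,3,4,5}; column 5 has {1,2,3,4,5}, so it must be 6.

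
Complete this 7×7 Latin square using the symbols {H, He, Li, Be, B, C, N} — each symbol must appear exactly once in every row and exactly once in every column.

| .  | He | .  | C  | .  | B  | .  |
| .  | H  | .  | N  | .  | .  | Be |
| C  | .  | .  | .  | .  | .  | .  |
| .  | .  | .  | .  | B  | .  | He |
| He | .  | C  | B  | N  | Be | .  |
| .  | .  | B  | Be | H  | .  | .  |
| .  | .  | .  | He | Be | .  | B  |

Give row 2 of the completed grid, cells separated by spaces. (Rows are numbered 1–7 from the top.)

B H He N C Li Be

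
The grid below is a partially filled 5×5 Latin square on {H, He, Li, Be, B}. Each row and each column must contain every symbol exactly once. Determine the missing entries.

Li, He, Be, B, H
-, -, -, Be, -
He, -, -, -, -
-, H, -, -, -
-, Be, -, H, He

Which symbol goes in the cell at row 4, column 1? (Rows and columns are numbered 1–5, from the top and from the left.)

Be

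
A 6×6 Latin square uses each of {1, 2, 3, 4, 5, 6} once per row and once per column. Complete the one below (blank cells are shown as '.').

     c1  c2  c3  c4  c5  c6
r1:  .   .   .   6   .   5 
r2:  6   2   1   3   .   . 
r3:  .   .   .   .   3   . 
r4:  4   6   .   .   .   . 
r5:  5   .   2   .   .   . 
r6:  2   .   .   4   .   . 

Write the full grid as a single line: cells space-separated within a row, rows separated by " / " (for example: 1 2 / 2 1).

3 1 4 6 2 5 / 6 2 1 3 5 4 / 1 4 6 5 3 2 / 4 6 5 2 1 3 / 5 3 2 1 4 6 / 2 5 3 4 6 1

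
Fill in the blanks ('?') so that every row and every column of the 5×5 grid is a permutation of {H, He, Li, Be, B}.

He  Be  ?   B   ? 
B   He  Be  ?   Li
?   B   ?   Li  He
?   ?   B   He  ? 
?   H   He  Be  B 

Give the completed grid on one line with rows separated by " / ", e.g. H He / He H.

(r1,c5) = H
(r2,c4) = H
(r3,c3) = H
(r4,c2) = Li
(r4,c5) = Be
(r5,c1) = Li
(r1,c3) = Li
(r3,c1) = Be
(r4,c1) = H

He Be Li B H / B He Be H Li / Be B H Li He / H Li B He Be / Li H He Be B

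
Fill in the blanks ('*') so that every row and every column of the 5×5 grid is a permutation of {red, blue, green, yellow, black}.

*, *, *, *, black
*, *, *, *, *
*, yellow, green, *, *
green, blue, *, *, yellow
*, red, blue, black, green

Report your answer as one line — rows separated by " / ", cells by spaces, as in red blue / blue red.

(r1,c2) = green
(r2,c2) = black
(r4,c4) = red
(r5,c1) = yellow
(r3,c4) = blue
(r3,c5) = red
(r4,c3) = black
(r1,c4) = yellow
(r2,c4) = green
(r2,c5) = blue
(r3,c1) = black
(r1,c3) = red
(r2,c1) = red
(r2,c3) = yellow
(r1,c1) = blue

blue green red yellow black / red black yellow green blue / black yellow green blue red / green blue black red yellow / yellow red blue black green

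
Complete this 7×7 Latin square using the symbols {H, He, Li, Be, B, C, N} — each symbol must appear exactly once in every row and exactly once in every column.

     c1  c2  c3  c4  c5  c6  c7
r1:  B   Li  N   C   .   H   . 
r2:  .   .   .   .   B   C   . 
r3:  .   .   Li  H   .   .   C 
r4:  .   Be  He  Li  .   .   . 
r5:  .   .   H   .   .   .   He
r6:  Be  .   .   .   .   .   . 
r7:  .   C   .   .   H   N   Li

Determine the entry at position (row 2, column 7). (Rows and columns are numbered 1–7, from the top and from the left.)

H

(r1,c7) = Be
(r2,c3) = Be
(r4,c6) = B
(r7,c1) = He
(r7,c3) = B
(r7,c4) = Be
(r1,c5) = He
(r3,c1) = N
(r3,c5) = Be
(r3,c6) = He
(r6,c3) = C
(r6,c6) = Li
(r3,c2) = B
(r5,c2) = N
(r5,c4) = B
(r5,c6) = Be
(r6,c5) = N
(r4,c5) = C
(r5,c5) = Li
(r6,c4) = He
(r2,c4) = N
(r2,c7) = H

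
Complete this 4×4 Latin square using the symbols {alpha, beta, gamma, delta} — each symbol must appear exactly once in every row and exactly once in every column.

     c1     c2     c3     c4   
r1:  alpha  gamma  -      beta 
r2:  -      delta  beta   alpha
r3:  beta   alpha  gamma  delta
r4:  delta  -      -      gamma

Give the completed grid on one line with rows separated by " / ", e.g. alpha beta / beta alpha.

(r1,c3) = delta
(r2,c1) = gamma
(r4,c2) = beta
(r4,c3) = alpha

alpha gamma delta beta / gamma delta beta alpha / beta alpha gamma delta / delta beta alpha gamma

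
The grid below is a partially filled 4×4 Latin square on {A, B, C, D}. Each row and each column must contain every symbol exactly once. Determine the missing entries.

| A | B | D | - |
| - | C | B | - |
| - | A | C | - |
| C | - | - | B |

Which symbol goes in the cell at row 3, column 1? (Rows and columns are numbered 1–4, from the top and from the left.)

B

At row 1, column 4: row 1 has {A,B,D}; column 4 has {B}; that leaves C.
At row 2, column 1: row 2 has {B,C}; column 1 has {A,C}; that leaves D.
At row 2, column 4: row 2 has {B,C,D}; column 4 has {B,C}; that leaves A.
At row 3, column 1: row 3 has {A,C}; column 1 has {A,C,D}; that leaves B.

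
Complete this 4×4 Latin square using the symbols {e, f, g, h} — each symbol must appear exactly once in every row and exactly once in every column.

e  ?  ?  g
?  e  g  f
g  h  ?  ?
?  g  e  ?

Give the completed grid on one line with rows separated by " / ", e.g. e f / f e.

e f h g / h e g f / g h f e / f g e h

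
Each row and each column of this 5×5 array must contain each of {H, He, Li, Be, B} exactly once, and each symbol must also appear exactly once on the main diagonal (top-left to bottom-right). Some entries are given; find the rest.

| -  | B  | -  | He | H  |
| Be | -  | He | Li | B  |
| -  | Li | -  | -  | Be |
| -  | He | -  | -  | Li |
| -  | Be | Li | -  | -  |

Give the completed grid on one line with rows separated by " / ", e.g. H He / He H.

Li B Be He H / Be H He Li B / He Li B H Be / B He H Be Li / H Be Li B He

Cell (r1,c1): row 1 has {H,He,B}; column 1 has {Be}; the diagonal is empty so far → Li.
Cell (r1,c3): row 1 has {H,He,Li,B}; column 3 has {He,Li} → Be.
Cell (r2,c2): row 2 has {He,Li,Be,B}; column 2 has {He,Li,Be,B}; the diagonal has {Li} → H.
Cell (r3,c3): row 3 has {Li,Be}; column 3 has {He,Li,Be}; the diagonal has {H,Li} → B.
Cell (r3,c4): row 3 has {Li,Be,B}; column 4 has {He,Li} → H.
Cell (r4,c3): row 4 has {He,Li}; column 3 has {He,Li,Be,B} → H.
Cell (r4,c4): row 4 has {H,He,Li}; column 4 has {H,He,Li}; the diagonal has {H,Li,B} → Be.
Cell (r5,c4): row 5 has {Li,Be}; column 4 has {H,He,Li,Be} → B.
Cell (r5,c5): row 5 has {Li,Be,B}; column 5 has {H,Li,Be,B}; the diagonal has {H,Li,Be,B} → He.
Cell (r3,c1): row 3 has {H,Li,Be,B}; column 1 has {Li,Be} → He.
Cell (r4,c1): row 4 has {H,He,Li,Be}; column 1 has {He,Li,Be} → B.
Cell (r5,c1): row 5 has {He,Li,Be,B}; column 1 has {He,Li,Be,B} → H.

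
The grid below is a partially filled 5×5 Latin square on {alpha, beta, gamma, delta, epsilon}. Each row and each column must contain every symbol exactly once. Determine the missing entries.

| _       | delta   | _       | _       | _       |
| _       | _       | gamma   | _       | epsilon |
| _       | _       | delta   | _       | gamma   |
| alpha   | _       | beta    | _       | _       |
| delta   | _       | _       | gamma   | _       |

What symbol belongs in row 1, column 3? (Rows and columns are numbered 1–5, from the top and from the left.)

epsilon

Cell (r2,c1): row 2 has {gamma,epsilon}; column 1 has {alpha,delta} → beta.
Cell (r2,c2): row 2 has {beta,gamma,epsilon}; column 2 has {delta} → alpha.
Cell (r2,c4): row 2 has {alpha,beta,gamma,epsilon}; column 4 has {gamma} → delta.
Cell (r3,c1): row 3 has {gamma,delta}; column 1 has {alpha,beta,delta} → epsilon.
Cell (r3,c2): row 3 has {gamma,delta,epsilon}; column 2 has {alpha,delta} → beta.
Cell (r3,c4): row 3 has {beta,gamma,delta,epsilon}; column 4 has {gamma,delta} → alpha.
Cell (r4,c4): row 4 has {alpha,beta}; column 4 has {alpha,gamma,delta} → epsilon.
Cell (r4,c5): row 4 has {alpha,beta,epsilon}; column 5 has {gamma,epsilon} → delta.
Cell (r5,c2): row 5 has {gamma,delta}; column 2 has {alpha,beta,delta} → epsilon.
Cell (r5,c3): row 5 has {gamma,delta,epsilon}; column 3 has {beta,gamma,delta} → alpha.
Cell (r5,c5): row 5 has {alpha,gamma,delta,epsilon}; column 5 has {gamma,delta,epsilon} → beta.
Cell (r1,c1): row 1 has {delta}; column 1 has {alpha,beta,delta,epsilon} → gamma.
Cell (r1,c3): row 1 has {gamma,delta}; column 3 has {alpha,beta,gamma,delta} → epsilon.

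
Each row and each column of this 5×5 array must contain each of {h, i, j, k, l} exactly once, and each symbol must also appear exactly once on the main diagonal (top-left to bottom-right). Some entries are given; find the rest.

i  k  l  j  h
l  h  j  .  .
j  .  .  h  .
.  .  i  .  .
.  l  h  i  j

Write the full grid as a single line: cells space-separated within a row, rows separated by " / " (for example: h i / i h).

i k l j h / l h j k i / j i k h l / h j i l k / k l h i j

(r2,c4) = k
(r2,c5) = i
(r3,c2) = i
(r3,c3) = k
(r3,c5) = l
(r4,c2) = j
(r4,c4) = l
(r4,c5) = k
(r5,c1) = k
(r4,c1) = h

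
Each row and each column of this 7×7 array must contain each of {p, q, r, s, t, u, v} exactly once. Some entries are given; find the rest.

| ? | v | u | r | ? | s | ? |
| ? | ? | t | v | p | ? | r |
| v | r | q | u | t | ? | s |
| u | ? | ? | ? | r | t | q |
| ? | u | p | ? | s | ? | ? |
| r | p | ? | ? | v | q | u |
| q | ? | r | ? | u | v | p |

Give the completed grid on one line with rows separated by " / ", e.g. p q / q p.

p v u r q s t / s q t v p u r / v r q u t p s / u s v p r t q / t u p q s r v / r p s t v q u / q t r s u v p

(r1,c5) = q
(r1,c7) = t
(r2,c1) = s
(r2,c2) = q
(r2,c6) = u
(r3,c6) = p
(r4,c2) = s
(r4,c3) = v
(r4,c4) = p
(r5,c1) = t
(r5,c4) = q
(r5,c6) = r
(r5,c7) = v
(r6,c3) = s
(r6,c4) = t
(r7,c2) = t
(r7,c4) = s
(r1,c1) = p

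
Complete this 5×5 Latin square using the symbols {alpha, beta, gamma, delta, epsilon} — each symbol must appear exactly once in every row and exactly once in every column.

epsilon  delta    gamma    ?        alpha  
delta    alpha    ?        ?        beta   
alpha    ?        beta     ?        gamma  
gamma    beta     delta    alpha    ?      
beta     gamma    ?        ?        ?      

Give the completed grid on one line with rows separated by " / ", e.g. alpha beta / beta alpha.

epsilon delta gamma beta alpha / delta alpha epsilon gamma beta / alpha epsilon beta delta gamma / gamma beta delta alpha epsilon / beta gamma alpha epsilon delta

(r1,c4) = beta
(r2,c3) = epsilon
(r2,c4) = gamma
(r3,c2) = epsilon
(r3,c4) = delta
(r4,c5) = epsilon
(r5,c3) = alpha
(r5,c4) = epsilon
(r5,c5) = delta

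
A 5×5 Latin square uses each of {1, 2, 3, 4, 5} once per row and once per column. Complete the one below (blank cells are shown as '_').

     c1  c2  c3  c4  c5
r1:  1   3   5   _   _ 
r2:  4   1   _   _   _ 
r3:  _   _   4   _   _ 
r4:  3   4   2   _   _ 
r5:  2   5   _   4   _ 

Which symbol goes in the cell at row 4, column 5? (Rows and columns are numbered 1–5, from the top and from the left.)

5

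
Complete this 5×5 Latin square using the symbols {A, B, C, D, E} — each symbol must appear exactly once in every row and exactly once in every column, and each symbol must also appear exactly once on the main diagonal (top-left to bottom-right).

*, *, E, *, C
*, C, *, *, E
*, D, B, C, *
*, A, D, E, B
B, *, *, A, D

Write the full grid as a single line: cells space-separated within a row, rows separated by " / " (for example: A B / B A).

A B E D C / D C A B E / E D B C A / C A D E B / B E C A D

At row 1, column 1: row 1 has {C,E}; column 1 has {B}; the diagonal has {B,C,D,E}; that leaves A.
At row 1, column 2: row 1 has {A,C,E}; column 2 has {A,C,D}; that leaves B.
At row 1, column 4: row 1 has {A,B,C,E}; column 4 has {A,C,E}; that leaves D.
At row 2, column 1: row 2 has {C,E}; column 1 has {A,B}; that leaves D.
At row 2, column 3: row 2 has {C,D,E}; column 3 has {B,D,E}; that leaves A.
At row 2, column 4: row 2 has {A,C,D,E}; column 4 has {A,C,D,E}; that leaves B.
At row 3, column 1: row 3 has {B,C,D}; column 1 has {A,B,D}; that leaves E.
At row 3, column 5: row 3 has {B,C,D,E}; column 5 has {B,C,D,E}; that leaves A.
At row 4, column 1: row 4 has {A,B,D,E}; column 1 has {A,B,D,E}; that leaves C.
At row 5, column 2: row 5 has {A,B,D}; column 2 has {A,B,C,D}; that leaves E.
At row 5, column 3: row 5 has {A,B,D,E}; column 3 has {A,B,D,E}; that leaves C.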